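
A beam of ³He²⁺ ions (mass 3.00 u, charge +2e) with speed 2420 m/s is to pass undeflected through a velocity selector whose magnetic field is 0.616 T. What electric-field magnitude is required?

For straight-line motion qE = qvB, so E = vB.
E = 2420 × 0.616 = 1490 V/m.

E = 1490 V/m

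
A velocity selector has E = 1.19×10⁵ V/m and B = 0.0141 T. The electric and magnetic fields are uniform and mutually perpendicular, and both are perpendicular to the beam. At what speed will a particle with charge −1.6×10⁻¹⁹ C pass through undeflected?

Straight-line motion ⇒ electric and magnetic forces cancel, so E = vB.
v = E/B = 1.19×10⁵/0.0141 = 8.44×10⁶ m/s.

v = 8.44×10⁶ m/s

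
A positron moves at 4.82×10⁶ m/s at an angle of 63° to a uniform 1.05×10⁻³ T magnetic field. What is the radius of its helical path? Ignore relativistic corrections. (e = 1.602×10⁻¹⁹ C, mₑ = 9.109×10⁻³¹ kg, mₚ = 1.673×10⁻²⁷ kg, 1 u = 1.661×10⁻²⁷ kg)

v⊥ = v sinθ = 4.82×10⁶·sin63° ≈ 4.295×10⁶ m/s.
r = m v⊥/(|q|B) = (9.109×10⁻³¹)(4.295×10⁶)/((1.602×10⁻¹⁹)(1.05×10⁻³)) ≈ 0.0233 m.

r ≈ 0.0233 m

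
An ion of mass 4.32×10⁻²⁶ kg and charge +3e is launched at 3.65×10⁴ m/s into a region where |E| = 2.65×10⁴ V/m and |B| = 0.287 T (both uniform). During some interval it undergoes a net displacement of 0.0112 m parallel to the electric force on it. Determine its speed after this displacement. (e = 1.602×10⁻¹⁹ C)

B does no work; ΔKE = |q|E d.
½mv_f² = ½mv₀² + |q|Ed = ½(4.32×10⁻²⁶)(3.65×10⁴)² + (4.806×10⁻¹⁹)(2.65×10⁴)(0.0112) ≈ 2.878×10⁻¹⁷ J + 1.426×10⁻¹⁶ J ≈ 1.714×10⁻¹⁶ J.
v_f = √(2·1.714×10⁻¹⁶/4.32×10⁻²⁶) ≈ 8.91×10⁴ m/s.

v_f ≈ 8.91×10⁴ m/s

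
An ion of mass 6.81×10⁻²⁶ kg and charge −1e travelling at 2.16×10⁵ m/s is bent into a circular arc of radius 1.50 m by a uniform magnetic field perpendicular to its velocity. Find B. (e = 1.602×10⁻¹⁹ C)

B ≈ 0.0612 T

From |q|vB = mv²/r, B = mv/(|q|r).
B = (6.81×10⁻²⁶)(2.16×10⁵)/((1.602×10⁻¹⁹)(1.50)) ≈ 0.0612 T.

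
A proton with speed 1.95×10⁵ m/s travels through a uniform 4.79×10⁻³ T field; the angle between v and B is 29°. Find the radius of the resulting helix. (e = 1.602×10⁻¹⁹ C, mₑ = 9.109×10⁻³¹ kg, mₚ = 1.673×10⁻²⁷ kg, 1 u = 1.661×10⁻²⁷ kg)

r ≈ 0.206 m

v⊥ = v sinθ = 1.95×10⁵·sin29° ≈ 9.454×10⁴ m/s.
r = m v⊥/(|q|B) = (1.673×10⁻²⁷)(9.454×10⁴)/((1.602×10⁻¹⁹)(4.79×10⁻³)) ≈ 0.206 m.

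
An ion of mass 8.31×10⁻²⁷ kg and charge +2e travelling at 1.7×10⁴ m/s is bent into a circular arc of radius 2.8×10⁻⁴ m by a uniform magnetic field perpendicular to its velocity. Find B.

From |q|vB = mv²/r, B = mv/(|q|r).
B = (8.31×10⁻²⁷)(1.7×10⁴)/((3.204×10⁻¹⁹)(2.8×10⁻⁴)) ≈ 1.6 T.

B ≈ 1.6 T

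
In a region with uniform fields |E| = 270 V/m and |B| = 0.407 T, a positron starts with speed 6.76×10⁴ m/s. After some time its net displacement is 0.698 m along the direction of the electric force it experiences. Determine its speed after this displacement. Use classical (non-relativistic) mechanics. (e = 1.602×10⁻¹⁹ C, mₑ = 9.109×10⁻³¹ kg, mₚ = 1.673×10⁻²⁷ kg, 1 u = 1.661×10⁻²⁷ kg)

B does no work; ΔKE = |q|E d.
½mv_f² = ½mv₀² + |q|Ed = ½(9.109×10⁻³¹)(6.76×10⁴)² + (1.602×10⁻¹⁹)(270)(0.698) ≈ 2.081×10⁻²¹ J + 3.019×10⁻¹⁷ J ≈ 3.019×10⁻¹⁷ J.
v_f = √(2·3.019×10⁻¹⁷/9.109×10⁻³¹) ≈ 8.14×10⁶ m/s.

v_f ≈ 8.14×10⁶ m/s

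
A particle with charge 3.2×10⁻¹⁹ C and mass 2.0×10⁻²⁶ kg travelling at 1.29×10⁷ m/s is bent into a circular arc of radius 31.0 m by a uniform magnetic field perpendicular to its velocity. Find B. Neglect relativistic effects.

From |q|vB = mv²/r, B = mv/(|q|r).
B = (2.0×10⁻²⁶)(1.29×10⁷)/((3.2×10⁻¹⁹)(31.0)) ≈ 0.0260 T.

B ≈ 0.0260 T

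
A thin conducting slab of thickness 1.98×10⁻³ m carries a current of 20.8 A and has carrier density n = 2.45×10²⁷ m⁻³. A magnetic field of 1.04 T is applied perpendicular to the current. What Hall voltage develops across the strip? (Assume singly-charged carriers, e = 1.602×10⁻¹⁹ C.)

V_H ≈ 2.78×10⁻⁵ V

V_H = IB/(n e t).
V_H = (20.8)(1.04)/((2.45×10²⁷)(1.602×10⁻¹⁹)(1.98×10⁻³)) ≈ 2.78×10⁻⁵ V.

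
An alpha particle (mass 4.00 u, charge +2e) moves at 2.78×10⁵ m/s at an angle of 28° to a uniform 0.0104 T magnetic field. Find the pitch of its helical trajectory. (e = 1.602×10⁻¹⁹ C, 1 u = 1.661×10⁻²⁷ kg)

p ≈ 3.08 m

v∥ = v cosθ = 2.78×10⁵·cos28° ≈ 2.455×10⁵ m/s.
T = 2πm/(|q|B) = 2π(6.644×10⁻²⁷)/((3.204×10⁻¹⁹)(0.0104)) ≈ 1.253×10⁻⁵ s.
pitch = v∥ T = (2.455×10⁵)(1.253×10⁻⁵) ≈ 3.08 m.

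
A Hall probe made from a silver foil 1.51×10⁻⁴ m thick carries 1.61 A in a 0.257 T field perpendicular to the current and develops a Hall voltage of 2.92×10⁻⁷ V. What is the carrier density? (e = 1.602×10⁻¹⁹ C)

From V_H = IB/(n e t), n = IB/(V_H e t).
n = (1.61)(0.257)/((2.92×10⁻⁷)(1.602×10⁻¹⁹)(1.51×10⁻⁴)) ≈ 5.86×10²⁸ m⁻³.

n ≈ 5.86×10²⁸ m⁻³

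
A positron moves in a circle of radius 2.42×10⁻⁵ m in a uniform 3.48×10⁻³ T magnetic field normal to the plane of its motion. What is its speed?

v ≈ 1.48×10⁴ m/s

From |q|vB = mv²/r, v = |q|Br/m.
v = (1.602×10⁻¹⁹)(3.48×10⁻³)(2.42×10⁻⁵)/9.109×10⁻³¹ ≈ 1.48×10⁴ m/s.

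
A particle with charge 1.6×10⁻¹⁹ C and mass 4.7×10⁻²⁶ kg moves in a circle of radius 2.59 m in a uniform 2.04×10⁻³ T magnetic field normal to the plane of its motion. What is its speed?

From |q|vB = mv²/r, v = |q|Br/m.
v = (1.6×10⁻¹⁹)(2.04×10⁻³)(2.59)/4.7×10⁻²⁶ ≈ 1.80×10⁴ m/s.

v ≈ 1.80×10⁴ m/s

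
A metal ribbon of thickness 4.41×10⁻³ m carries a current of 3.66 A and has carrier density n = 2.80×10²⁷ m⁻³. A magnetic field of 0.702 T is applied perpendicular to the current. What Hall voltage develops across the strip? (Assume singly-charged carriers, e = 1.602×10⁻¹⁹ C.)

V_H = IB/(n e t).
V_H = (3.66)(0.702)/((2.80×10²⁷)(1.602×10⁻¹⁹)(4.41×10⁻³)) ≈ 1.30×10⁻⁶ V.

V_H ≈ 1.30×10⁻⁶ V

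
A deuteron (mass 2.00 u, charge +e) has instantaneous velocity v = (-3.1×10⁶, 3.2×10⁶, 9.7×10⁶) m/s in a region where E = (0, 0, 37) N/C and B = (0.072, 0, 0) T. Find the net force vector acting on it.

v×B = (0, 6.98×10⁵, -2.30×10⁵) N/C.
E + v×B = (0, 6.98×10⁵, -2.30×10⁵) N/C.
F = q(E + v×B) = (1.602×10⁻¹⁹ C)·(0, 6.98×10⁵, -2.30×10⁵) = (0, 1.12×10⁻¹³, -3.69×10⁻¹⁴) N.

F ≈ (0, 1.12×10⁻¹³, -3.69×10⁻¹⁴) N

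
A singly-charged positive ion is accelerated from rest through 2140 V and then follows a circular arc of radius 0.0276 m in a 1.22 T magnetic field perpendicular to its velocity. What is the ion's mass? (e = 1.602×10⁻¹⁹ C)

m ≈ 4.24×10⁻²⁶ kg

Combine |q|V = ½mv² and r = mv/(|q|B): eliminate v to get m = qB²r²/(2V).
m = (1.602×10⁻¹⁹)(1.22)²(0.0276)²/(2·2140) ≈ 4.24×10⁻²⁶ kg.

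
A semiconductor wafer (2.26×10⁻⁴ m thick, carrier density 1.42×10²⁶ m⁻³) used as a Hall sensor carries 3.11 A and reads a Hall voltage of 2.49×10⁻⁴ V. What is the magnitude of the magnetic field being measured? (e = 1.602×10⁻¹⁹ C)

B ≈ 0.412 T

From V_H = IB/(n e t), B = V_H n e t / I.
B = (2.49×10⁻⁴)(1.42×10²⁶)(1.602×10⁻¹⁹)(2.26×10⁻⁴)/3.11 ≈ 0.412 T.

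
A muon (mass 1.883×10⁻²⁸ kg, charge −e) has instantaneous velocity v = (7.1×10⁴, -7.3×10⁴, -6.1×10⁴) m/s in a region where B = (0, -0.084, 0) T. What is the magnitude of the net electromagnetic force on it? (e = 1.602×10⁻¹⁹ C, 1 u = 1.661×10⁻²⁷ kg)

|F| ≈ 1.26×10⁻¹⁵ N

v×B = (-5120, 0, -5960) N/C.
F = q v×B = (−1.602×10⁻¹⁹ C)·(-5120, 0, -5960) = (8.21×10⁻¹⁶, 0, 9.55×10⁻¹⁶) N.
|F| = 1.26×10⁻¹⁵ N.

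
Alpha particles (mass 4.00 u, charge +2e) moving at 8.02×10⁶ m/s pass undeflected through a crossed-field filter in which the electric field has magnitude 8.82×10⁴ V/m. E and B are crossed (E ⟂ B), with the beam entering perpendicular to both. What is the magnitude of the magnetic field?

B = 0.0110 T

Balance of forces in the selector: qE = qvB ⇒ B = E/v.
B = 8.82×10⁴/8.02×10⁶ = 0.0110 T.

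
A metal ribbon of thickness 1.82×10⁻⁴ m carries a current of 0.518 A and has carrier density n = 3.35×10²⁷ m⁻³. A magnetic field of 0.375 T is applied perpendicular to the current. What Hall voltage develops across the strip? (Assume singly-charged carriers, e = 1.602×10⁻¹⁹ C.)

V_H = IB/(n e t).
V_H = (0.518)(0.375)/((3.35×10²⁷)(1.602×10⁻¹⁹)(1.82×10⁻⁴)) ≈ 1.99×10⁻⁶ V.

V_H ≈ 1.99×10⁻⁶ V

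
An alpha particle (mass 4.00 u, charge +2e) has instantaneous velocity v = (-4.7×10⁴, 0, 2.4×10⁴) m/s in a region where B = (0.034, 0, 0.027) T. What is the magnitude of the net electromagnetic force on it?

|F| ≈ 6.68×10⁻¹⁶ N

v×B = (0, 2080, 0) N/C.
F = q v×B = (3.204×10⁻¹⁹ C)·(0, 2080, 0) = (0, 6.68×10⁻¹⁶, 0) N.
|F| = 6.68×10⁻¹⁶ N.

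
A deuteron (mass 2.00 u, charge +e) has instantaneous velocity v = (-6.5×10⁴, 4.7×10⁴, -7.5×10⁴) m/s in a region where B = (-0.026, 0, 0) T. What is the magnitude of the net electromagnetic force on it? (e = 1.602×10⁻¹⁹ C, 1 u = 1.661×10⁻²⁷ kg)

v×B = (0, 1950, 1220) N/C.
F = q v×B = (1.602×10⁻¹⁹ C)·(0, 1950, 1220) = (0, 3.12×10⁻¹⁶, 1.96×10⁻¹⁶) N.
|F| = 3.69×10⁻¹⁶ N.

|F| ≈ 3.69×10⁻¹⁶ N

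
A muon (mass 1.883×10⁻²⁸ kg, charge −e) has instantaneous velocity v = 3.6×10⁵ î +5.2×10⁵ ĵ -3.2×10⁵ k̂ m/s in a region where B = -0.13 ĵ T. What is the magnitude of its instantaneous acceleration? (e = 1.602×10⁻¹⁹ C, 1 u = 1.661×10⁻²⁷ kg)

|a| ≈ 5.33×10¹³ m/s²

v×B = (-4.16×10⁴, 0, -4.68×10⁴) N/C.
F = q v×B = (−1.602×10⁻¹⁹ C)·(-4.16×10⁴, 0, -4.68×10⁴) = (6.66×10⁻¹⁵, 0, 7.50×10⁻¹⁵) N.
|a| = |F|/m = 1.003×10⁻¹⁴/1.883×10⁻²⁸ ≈ 5.33×10¹³ m/s².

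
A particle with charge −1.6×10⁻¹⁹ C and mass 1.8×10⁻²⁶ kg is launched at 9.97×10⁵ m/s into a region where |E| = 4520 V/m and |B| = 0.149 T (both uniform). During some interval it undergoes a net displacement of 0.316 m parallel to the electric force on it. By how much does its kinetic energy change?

The magnetic force is always ⟂ v and does no work; only the electric force changes KE.
ΔKE = F_E · d = |q|E d = (1.6×10⁻¹⁹)(4520)(0.316) ≈ 2.29×10⁻¹⁶ J.

ΔKE ≈ 2.29×10⁻¹⁶ J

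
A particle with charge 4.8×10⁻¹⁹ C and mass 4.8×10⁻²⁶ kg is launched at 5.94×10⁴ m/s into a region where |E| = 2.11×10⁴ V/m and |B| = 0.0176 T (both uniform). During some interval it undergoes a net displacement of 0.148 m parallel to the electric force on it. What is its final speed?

B does no work; ΔKE = |q|E d.
½mv_f² = ½mv₀² + |q|Ed = ½(4.8×10⁻²⁶)(5.94×10⁴)² + (4.8×10⁻¹⁹)(2.11×10⁴)(0.148) ≈ 8.468×10⁻¹⁷ J + 1.499×10⁻¹⁵ J ≈ 1.584×10⁻¹⁵ J.
v_f = √(2·1.584×10⁻¹⁵/4.8×10⁻²⁶) ≈ 2.57×10⁵ m/s.

v_f ≈ 2.57×10⁵ m/s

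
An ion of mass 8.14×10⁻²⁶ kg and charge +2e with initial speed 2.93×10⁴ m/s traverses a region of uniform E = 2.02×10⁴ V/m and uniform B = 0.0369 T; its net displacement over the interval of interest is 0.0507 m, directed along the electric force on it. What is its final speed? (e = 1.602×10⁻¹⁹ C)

B does no work; ΔKE = |q|E d.
½mv_f² = ½mv₀² + |q|Ed = ½(8.14×10⁻²⁶)(2.93×10⁴)² + (3.204×10⁻¹⁹)(2.02×10⁴)(0.0507) ≈ 3.494×10⁻¹⁷ J + 3.281×10⁻¹⁶ J ≈ 3.631×10⁻¹⁶ J.
v_f = √(2·3.631×10⁻¹⁶/8.14×10⁻²⁶) ≈ 9.44×10⁴ m/s.

v_f ≈ 9.44×10⁴ m/s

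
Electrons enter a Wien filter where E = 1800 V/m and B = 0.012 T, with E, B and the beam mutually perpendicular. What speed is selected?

v = 1.5×10⁵ m/s

For undeflected motion the electric and magnetic forces balance: qE = qvB.
v = E/B = 1800/0.012 = 1.5×10⁵ m/s.
The result is independent of the particle's charge and mass.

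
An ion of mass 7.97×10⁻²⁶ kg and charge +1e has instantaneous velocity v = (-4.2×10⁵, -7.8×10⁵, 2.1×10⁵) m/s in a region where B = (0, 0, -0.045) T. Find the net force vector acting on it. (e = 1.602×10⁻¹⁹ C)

v×B = (3.51×10⁴, -1.89×10⁴, 0) N/C.
F = q v×B = (1.602×10⁻¹⁹ C)·(3.51×10⁴, -1.89×10⁴, 0) = (5.62×10⁻¹⁵, -3.03×10⁻¹⁵, 0) N.

F ≈ (5.62×10⁻¹⁵, -3.03×10⁻¹⁵, 0) N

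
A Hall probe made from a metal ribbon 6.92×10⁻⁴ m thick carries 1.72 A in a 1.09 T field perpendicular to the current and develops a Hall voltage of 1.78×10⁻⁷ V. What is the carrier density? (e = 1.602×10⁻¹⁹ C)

n ≈ 9.50×10²⁸ m⁻³

From V_H = IB/(n e t), n = IB/(V_H e t).
n = (1.72)(1.09)/((1.78×10⁻⁷)(1.602×10⁻¹⁹)(6.92×10⁻⁴)) ≈ 9.50×10²⁸ m⁻³.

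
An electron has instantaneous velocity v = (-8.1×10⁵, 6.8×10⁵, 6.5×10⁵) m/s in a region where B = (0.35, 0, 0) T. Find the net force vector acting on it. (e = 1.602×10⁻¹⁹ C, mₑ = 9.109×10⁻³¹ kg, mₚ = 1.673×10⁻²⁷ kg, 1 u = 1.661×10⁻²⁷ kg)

F ≈ (0, -3.64×10⁻¹⁴, 3.81×10⁻¹⁴) N

v×B = (0, 2.28×10⁵, -2.38×10⁵) N/C.
F = q v×B = (−1.602×10⁻¹⁹ C)·(0, 2.28×10⁵, -2.38×10⁵) = (0, -3.64×10⁻¹⁴, 3.81×10⁻¹⁴) N.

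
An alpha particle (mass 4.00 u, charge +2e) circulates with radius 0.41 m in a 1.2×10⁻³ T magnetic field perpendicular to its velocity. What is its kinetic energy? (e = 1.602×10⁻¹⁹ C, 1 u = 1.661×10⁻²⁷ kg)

KE ≈ 12 eV

v = |q|Br/m, then KE = ½mv² = (qBr)²/(2m).
v = (3.204×10⁻¹⁹)(1.2×10⁻³)(0.41)/6.644×10⁻²⁷ ≈ 2.373×10⁴ m/s.
KE = ½(6.644×10⁻²⁷)(2.373×10⁴)² ≈ 1.9×10⁻¹⁸ J = 12 eV.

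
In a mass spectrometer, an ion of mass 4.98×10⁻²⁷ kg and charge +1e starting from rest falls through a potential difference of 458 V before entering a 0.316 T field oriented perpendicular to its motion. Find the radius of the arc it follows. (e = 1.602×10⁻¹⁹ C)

Acceleration: |q|V = ½mv² ⇒ v = √(2|q|V/m) = √(2·1.602×10⁻¹⁹·458/4.98×10⁻²⁷) ≈ 1.717×10⁵ m/s.
In the field: r = mv/(|q|B) = (4.98×10⁻²⁷)(1.717×10⁵)/((1.602×10⁻¹⁹)(0.316)) ≈ 0.0169 m.

r ≈ 0.0169 m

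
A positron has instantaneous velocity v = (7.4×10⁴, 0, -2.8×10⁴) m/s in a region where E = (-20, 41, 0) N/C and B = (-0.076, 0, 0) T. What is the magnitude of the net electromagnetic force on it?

|F| ≈ 3.47×10⁻¹⁶ N

v×B = (0, 2130, 0) N/C.
E + v×B = (-20.0, 2170, 0) N/C.
F = q(E + v×B) = (1.602×10⁻¹⁹ C)·(-20.0, 2170, 0) = (-3.20×10⁻¹⁸, 3.47×10⁻¹⁶, 0) N.
|F| = 3.47×10⁻¹⁶ N.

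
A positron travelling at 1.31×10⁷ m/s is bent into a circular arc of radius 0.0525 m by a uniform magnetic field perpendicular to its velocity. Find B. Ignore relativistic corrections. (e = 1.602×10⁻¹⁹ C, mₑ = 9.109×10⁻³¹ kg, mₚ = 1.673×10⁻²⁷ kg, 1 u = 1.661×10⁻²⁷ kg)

B ≈ 1.42×10⁻³ T

From |q|vB = mv²/r, B = mv/(|q|r).
B = (9.109×10⁻³¹)(1.31×10⁷)/((1.602×10⁻¹⁹)(0.0525)) ≈ 1.42×10⁻³ T.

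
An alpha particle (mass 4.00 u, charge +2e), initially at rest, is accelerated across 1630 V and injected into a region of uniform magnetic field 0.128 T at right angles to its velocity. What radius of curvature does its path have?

r ≈ 0.0642 m

Acceleration: |q|V = ½mv² ⇒ v = √(2|q|V/m) = √(2·3.204×10⁻¹⁹·1630/6.644×10⁻²⁷) ≈ 3.965×10⁵ m/s.
In the field: r = mv/(|q|B) = (6.644×10⁻²⁷)(3.965×10⁵)/((3.204×10⁻¹⁹)(0.128)) ≈ 0.0642 m.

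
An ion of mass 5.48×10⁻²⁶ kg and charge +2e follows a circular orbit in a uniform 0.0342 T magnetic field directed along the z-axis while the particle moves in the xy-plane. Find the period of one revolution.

T ≈ 3.14×10⁻⁵ s

The cyclotron period depends only on m, q, B: T = 2πm/(|q|B).
T = 2π(5.48×10⁻²⁶)/((3.204×10⁻¹⁹)(0.0342)) ≈ 3.14×10⁻⁵ s.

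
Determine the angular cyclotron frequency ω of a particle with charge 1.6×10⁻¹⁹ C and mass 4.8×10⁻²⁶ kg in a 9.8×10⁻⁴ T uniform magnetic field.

ω = |q|B/m.
ω = (1.6×10⁻¹⁹)(9.8×10⁻⁴)/4.8×10⁻²⁶ ≈ 3300 rad/s.

ω ≈ 3300 rad/s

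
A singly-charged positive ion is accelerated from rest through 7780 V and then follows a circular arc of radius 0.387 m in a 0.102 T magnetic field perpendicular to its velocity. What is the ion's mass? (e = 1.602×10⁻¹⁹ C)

m ≈ 1.60×10⁻²⁶ kg

Combine |q|V = ½mv² and r = mv/(|q|B): eliminate v to get m = qB²r²/(2V).
m = (1.602×10⁻¹⁹)(0.102)²(0.387)²/(2·7780) ≈ 1.60×10⁻²⁶ kg.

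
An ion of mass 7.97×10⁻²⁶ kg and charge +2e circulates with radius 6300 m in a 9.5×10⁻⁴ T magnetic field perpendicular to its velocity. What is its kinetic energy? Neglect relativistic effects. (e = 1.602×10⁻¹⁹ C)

KE ≈ 1.4×10⁸ eV

v = |q|Br/m, then KE = ½mv² = (qBr)²/(2m).
v = (3.204×10⁻¹⁹)(9.5×10⁻⁴)(6300)/7.97×10⁻²⁶ ≈ 2.406×10⁷ m/s.
KE = ½(7.97×10⁻²⁶)(2.406×10⁷)² ≈ 2.3×10⁻¹¹ J = 1.4×10⁸ eV.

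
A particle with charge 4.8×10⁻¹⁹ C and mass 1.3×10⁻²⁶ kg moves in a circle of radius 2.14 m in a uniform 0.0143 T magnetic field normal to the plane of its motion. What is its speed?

From |q|vB = mv²/r, v = |q|Br/m.
v = (4.8×10⁻¹⁹)(0.0143)(2.14)/1.3×10⁻²⁶ ≈ 1.13×10⁶ m/s.

v ≈ 1.13×10⁶ m/s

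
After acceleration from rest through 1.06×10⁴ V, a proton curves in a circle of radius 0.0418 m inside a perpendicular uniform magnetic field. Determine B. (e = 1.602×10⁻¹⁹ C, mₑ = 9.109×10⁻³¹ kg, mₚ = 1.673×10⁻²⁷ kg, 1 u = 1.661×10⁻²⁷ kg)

B ≈ 0.356 T

v = √(2|q|V/m) = √(2·1.602×10⁻¹⁹·1.06×10⁴/1.673×10⁻²⁷) ≈ 1.425×10⁶ m/s.
B = mv/(|q|r) = (1.673×10⁻²⁷)(1.425×10⁶)/((1.602×10⁻¹⁹)(0.0418)) ≈ 0.356 T.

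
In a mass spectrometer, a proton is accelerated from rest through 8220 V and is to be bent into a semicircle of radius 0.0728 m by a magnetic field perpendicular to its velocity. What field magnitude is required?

B ≈ 0.180 T

v = √(2|q|V/m) = √(2·1.602×10⁻¹⁹·8220/1.673×10⁻²⁷) ≈ 1.255×10⁶ m/s.
B = mv/(|q|r) = (1.673×10⁻²⁷)(1.255×10⁶)/((1.602×10⁻¹⁹)(0.0728)) ≈ 0.180 T.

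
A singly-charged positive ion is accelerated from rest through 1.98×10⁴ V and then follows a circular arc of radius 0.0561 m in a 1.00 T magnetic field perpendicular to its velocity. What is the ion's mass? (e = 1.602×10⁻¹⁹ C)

m ≈ 1.27×10⁻²⁶ kg

Combine |q|V = ½mv² and r = mv/(|q|B): eliminate v to get m = qB²r²/(2V).
m = (1.602×10⁻¹⁹)(1.00)²(0.0561)²/(2·1.98×10⁴) ≈ 1.27×10⁻²⁶ kg.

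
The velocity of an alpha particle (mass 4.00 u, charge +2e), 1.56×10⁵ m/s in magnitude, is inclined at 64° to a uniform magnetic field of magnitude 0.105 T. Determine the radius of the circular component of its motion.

r ≈ 0.0277 m

v⊥ = v sinθ = 1.56×10⁵·sin64° ≈ 1.402×10⁵ m/s.
r = m v⊥/(|q|B) = (6.644×10⁻²⁷)(1.402×10⁵)/((3.204×10⁻¹⁹)(0.105)) ≈ 0.0277 m.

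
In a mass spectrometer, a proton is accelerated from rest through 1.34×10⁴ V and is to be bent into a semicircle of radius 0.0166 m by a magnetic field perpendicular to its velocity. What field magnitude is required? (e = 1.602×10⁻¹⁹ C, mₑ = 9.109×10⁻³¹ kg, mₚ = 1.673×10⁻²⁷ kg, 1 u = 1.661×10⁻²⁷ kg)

v = √(2|q|V/m) = √(2·1.602×10⁻¹⁹·1.34×10⁴/1.673×10⁻²⁷) ≈ 1.602×10⁶ m/s.
B = mv/(|q|r) = (1.673×10⁻²⁷)(1.602×10⁶)/((1.602×10⁻¹⁹)(0.0166)) ≈ 1.01 T.

B ≈ 1.01 T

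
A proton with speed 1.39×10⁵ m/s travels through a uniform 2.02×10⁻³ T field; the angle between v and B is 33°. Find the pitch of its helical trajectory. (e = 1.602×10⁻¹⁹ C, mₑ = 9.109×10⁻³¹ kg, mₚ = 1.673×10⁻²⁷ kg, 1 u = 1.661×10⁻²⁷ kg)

p ≈ 3.79 m

v∥ = v cosθ = 1.39×10⁵·cos33° ≈ 1.166×10⁵ m/s.
T = 2πm/(|q|B) = 2π(1.673×10⁻²⁷)/((1.602×10⁻¹⁹)(2.02×10⁻³)) ≈ 3.248×10⁻⁵ s.
pitch = v∥ T = (1.166×10⁵)(3.248×10⁻⁵) ≈ 3.79 m.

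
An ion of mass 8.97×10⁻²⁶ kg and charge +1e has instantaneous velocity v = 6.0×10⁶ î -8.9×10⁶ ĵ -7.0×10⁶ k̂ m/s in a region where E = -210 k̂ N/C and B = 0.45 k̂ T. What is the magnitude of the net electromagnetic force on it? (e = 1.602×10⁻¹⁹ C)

|F| ≈ 7.74×10⁻¹³ N

v×B = (-4.00×10⁶, -2.70×10⁶, 0) N/C.
E + v×B = (-4.00×10⁶, -2.70×10⁶, -210) N/C.
F = q(E + v×B) = (1.602×10⁻¹⁹ C)·(-4.00×10⁶, -2.70×10⁶, -210) = (-6.42×10⁻¹³, -4.33×10⁻¹³, -3.36×10⁻¹⁷) N.
|F| = 7.74×10⁻¹³ N.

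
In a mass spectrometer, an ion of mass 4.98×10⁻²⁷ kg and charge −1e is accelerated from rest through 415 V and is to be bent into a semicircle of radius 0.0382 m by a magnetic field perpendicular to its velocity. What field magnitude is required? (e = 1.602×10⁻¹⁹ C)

B ≈ 0.133 T

v = √(2|q|V/m) = √(2·1.602×10⁻¹⁹·415/4.98×10⁻²⁷) ≈ 1.634×10⁵ m/s.
B = mv/(|q|r) = (4.98×10⁻²⁷)(1.634×10⁵)/((1.602×10⁻¹⁹)(0.0382)) ≈ 0.133 T.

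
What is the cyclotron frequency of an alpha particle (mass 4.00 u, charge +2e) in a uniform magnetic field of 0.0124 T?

f ≈ 9.52×10⁴ Hz

f = |q|B/(2πm).
f = (3.204×10⁻¹⁹)(0.0124)/(2π·6.644×10⁻²⁷) ≈ 9.52×10⁴ Hz.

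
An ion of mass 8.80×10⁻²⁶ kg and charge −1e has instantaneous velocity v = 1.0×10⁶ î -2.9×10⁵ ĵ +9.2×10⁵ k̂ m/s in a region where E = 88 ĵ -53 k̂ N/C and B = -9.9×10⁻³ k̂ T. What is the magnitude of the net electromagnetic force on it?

|F| ≈ 1.66×10⁻¹⁵ N

v×B = (2870, 9900, 0) N/C.
E + v×B = (2870, 9990, -53.0) N/C.
F = q(E + v×B) = (−1.602×10⁻¹⁹ C)·(2870, 9990, -53.0) = (-4.60×10⁻¹⁶, -1.60×10⁻¹⁵, 8.49×10⁻¹⁸) N.
|F| = 1.66×10⁻¹⁵ N.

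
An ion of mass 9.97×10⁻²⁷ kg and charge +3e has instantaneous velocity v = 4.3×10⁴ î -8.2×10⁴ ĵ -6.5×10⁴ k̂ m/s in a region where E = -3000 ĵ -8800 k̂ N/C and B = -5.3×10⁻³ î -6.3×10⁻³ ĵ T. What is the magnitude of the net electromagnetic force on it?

|F| ≈ 4.75×10⁻¹⁵ N

v×B = (-410, 344, -706) N/C.
E + v×B = (-410, -2660, -9510) N/C.
F = q(E + v×B) = (4.806×10⁻¹⁹ C)·(-410, -2660, -9510) = (-1.97×10⁻¹⁶, -1.28×10⁻¹⁵, -4.57×10⁻¹⁵) N.
|F| = 4.75×10⁻¹⁵ N.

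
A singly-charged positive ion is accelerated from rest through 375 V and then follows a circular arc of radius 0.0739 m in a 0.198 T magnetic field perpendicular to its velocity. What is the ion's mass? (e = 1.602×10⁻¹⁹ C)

Combine |q|V = ½mv² and r = mv/(|q|B): eliminate v to get m = qB²r²/(2V).
m = (1.602×10⁻¹⁹)(0.198)²(0.0739)²/(2·375) ≈ 4.57×10⁻²⁶ kg.

m ≈ 4.57×10⁻²⁶ kg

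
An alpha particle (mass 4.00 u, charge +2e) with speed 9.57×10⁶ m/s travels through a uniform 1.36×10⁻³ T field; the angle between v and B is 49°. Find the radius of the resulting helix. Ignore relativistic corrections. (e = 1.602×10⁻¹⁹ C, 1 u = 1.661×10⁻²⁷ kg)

r ≈ 110 m

v⊥ = v sinθ = 9.57×10⁶·sin49° ≈ 7.223×10⁶ m/s.
r = m v⊥/(|q|B) = (6.644×10⁻²⁷)(7.223×10⁶)/((3.204×10⁻¹⁹)(1.36×10⁻³)) ≈ 110 m.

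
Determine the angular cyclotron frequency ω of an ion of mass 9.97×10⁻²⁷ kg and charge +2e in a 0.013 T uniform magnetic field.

ω ≈ 4.2×10⁵ rad/s

ω = |q|B/m.
ω = (3.204×10⁻¹⁹)(0.013)/9.97×10⁻²⁷ ≈ 4.2×10⁵ rad/s.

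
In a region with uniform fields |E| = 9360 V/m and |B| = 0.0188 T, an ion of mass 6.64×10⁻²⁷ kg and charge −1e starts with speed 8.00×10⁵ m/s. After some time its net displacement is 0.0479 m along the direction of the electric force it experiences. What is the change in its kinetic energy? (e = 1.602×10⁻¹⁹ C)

The magnetic force is always ⟂ v and does no work; only the electric force changes KE.
ΔKE = F_E · d = |q|E d = (1.602×10⁻¹⁹)(9360)(0.0479) ≈ 7.18×10⁻¹⁷ J.

ΔKE ≈ 7.18×10⁻¹⁷ J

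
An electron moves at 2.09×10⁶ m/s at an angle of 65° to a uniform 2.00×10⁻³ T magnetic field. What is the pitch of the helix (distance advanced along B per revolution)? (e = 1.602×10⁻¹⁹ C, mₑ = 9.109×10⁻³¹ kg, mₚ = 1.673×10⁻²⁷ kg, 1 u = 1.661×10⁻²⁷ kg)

v∥ = v cosθ = 2.09×10⁶·cos65° ≈ 8.833×10⁵ m/s.
T = 2πm/(|q|B) = 2π(9.109×10⁻³¹)/((1.602×10⁻¹⁹)(2.00×10⁻³)) ≈ 1.786×10⁻⁸ s.
pitch = v∥ T = (8.833×10⁵)(1.786×10⁻⁸) ≈ 0.0158 m.

p ≈ 0.0158 m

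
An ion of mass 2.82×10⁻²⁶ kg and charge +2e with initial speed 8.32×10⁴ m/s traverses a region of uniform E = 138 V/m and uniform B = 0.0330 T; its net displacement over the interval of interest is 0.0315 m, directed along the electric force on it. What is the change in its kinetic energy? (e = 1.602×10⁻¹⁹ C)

The magnetic force is always ⟂ v and does no work; only the electric force changes KE.
ΔKE = F_E · d = |q|E d = (3.204×10⁻¹⁹)(138)(0.0315) ≈ 1.39×10⁻¹⁸ J.

ΔKE ≈ 1.39×10⁻¹⁸ J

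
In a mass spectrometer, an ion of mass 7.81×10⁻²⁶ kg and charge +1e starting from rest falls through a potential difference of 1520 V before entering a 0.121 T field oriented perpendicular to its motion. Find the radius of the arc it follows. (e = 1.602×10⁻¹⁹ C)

Acceleration: |q|V = ½mv² ⇒ v = √(2|q|V/m) = √(2·1.602×10⁻¹⁹·1520/7.81×10⁻²⁶) ≈ 7.897×10⁴ m/s.
In the field: r = mv/(|q|B) = (7.81×10⁻²⁶)(7.897×10⁴)/((1.602×10⁻¹⁹)(0.121)) ≈ 0.318 m.

r ≈ 0.318 m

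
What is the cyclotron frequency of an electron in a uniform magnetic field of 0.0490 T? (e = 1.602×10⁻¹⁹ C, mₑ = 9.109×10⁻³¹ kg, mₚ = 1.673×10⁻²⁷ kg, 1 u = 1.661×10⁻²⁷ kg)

f ≈ 1.37×10⁹ Hz

f = |q|B/(2πm).
f = (1.602×10⁻¹⁹)(0.0490)/(2π·9.109×10⁻³¹) ≈ 1.37×10⁹ Hz.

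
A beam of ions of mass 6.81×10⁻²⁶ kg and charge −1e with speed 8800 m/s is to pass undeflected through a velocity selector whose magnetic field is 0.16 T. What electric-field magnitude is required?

For straight-line motion qE = qvB, so E = vB.
E = 8800 × 0.16 = 1400 V/m.

E = 1400 V/m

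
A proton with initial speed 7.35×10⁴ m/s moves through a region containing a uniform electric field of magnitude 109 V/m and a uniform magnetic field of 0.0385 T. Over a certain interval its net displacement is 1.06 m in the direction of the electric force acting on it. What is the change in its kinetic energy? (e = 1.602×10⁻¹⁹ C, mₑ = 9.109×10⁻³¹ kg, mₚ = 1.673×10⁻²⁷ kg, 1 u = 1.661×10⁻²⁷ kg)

The magnetic force is always ⟂ v and does no work; only the electric force changes KE.
ΔKE = F_E · d = |q|E d = (1.602×10⁻¹⁹)(109)(1.06) ≈ 1.85×10⁻¹⁷ J.

ΔKE ≈ 1.85×10⁻¹⁷ J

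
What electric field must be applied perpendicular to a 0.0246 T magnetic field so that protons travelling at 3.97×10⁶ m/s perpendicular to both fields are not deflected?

For straight-line motion qE = qvB, so E = vB.
E = 3.97×10⁶ × 0.0246 = 9.77×10⁴ V/m.

E = 9.77×10⁴ V/m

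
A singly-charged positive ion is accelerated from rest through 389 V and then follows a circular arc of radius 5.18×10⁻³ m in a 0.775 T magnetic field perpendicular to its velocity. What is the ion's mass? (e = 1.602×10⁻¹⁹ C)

Combine |q|V = ½mv² and r = mv/(|q|B): eliminate v to get m = qB²r²/(2V).
m = (1.602×10⁻¹⁹)(0.775)²(5.18×10⁻³)²/(2·389) ≈ 3.32×10⁻²⁷ kg.

m ≈ 3.32×10⁻²⁷ kg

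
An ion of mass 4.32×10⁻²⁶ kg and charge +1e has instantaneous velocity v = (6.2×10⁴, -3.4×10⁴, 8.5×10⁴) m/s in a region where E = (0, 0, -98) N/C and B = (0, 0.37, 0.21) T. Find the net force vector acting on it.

v×B = (-3.86×10⁴, -1.30×10⁴, 2.29×10⁴) N/C.
E + v×B = (-3.86×10⁴, -1.30×10⁴, 2.28×10⁴) N/C.
F = q(E + v×B) = (1.602×10⁻¹⁹ C)·(-3.86×10⁴, -1.30×10⁴, 2.28×10⁴) = (-6.18×10⁻¹⁵, -2.09×10⁻¹⁵, 3.66×10⁻¹⁵) N.

F ≈ (-6.18×10⁻¹⁵, -2.09×10⁻¹⁵, 3.66×10⁻¹⁵) N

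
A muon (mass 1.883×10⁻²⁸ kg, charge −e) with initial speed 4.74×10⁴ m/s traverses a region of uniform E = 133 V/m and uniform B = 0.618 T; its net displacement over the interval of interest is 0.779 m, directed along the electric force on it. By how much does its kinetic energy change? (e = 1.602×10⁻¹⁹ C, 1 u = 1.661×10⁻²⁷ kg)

ΔKE ≈ 1.66×10⁻¹⁷ J

The magnetic force is always ⟂ v and does no work; only the electric force changes KE.
ΔKE = F_E · d = |q|E d = (1.602×10⁻¹⁹)(133)(0.779) ≈ 1.66×10⁻¹⁷ J.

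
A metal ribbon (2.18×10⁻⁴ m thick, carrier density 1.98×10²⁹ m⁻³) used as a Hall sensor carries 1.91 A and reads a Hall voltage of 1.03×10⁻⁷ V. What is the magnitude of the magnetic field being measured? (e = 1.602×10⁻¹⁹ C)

B ≈ 0.373 T

From V_H = IB/(n e t), B = V_H n e t / I.
B = (1.03×10⁻⁷)(1.98×10²⁹)(1.602×10⁻¹⁹)(2.18×10⁻⁴)/1.91 ≈ 0.373 T.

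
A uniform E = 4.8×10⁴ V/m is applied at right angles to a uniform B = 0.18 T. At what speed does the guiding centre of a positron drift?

The E×B drift speed is v_d = E/B.
v_d = 4.8×10⁴/0.18 = 2.7×10⁵ m/s.

v_d ≈ 2.7×10⁵ m/s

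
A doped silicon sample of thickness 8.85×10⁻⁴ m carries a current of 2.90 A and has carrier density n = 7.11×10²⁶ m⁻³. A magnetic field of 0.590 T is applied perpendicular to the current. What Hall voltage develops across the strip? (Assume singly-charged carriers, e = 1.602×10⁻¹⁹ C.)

V_H = IB/(n e t).
V_H = (2.90)(0.590)/((7.11×10²⁶)(1.602×10⁻¹⁹)(8.85×10⁻⁴)) ≈ 1.70×10⁻⁵ V.

V_H ≈ 1.70×10⁻⁵ V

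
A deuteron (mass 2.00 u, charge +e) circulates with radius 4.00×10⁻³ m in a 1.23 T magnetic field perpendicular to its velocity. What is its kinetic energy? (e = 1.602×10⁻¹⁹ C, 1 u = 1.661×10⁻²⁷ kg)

KE ≈ 9.35×10⁻¹⁷ J

v = |q|Br/m, then KE = ½mv² = (qBr)²/(2m).
v = (1.602×10⁻¹⁹)(1.23)(4.00×10⁻³)/3.322×10⁻²⁷ ≈ 2.373×10⁵ m/s.
KE = ½(3.322×10⁻²⁷)(2.373×10⁵)² ≈ 9.35×10⁻¹⁷ J.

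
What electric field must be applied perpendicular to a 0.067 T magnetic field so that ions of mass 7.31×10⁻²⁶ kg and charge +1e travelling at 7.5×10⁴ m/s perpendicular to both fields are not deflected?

For straight-line motion qE = qvB, so E = vB.
E = 7.5×10⁴ × 0.067 = 5000 V/m.

E = 5000 V/m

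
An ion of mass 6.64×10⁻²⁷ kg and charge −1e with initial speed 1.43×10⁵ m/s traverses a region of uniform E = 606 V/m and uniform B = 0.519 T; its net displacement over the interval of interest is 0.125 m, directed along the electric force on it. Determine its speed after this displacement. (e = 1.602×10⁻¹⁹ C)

B does no work; ΔKE = |q|E d.
½mv_f² = ½mv₀² + |q|Ed = ½(6.64×10⁻²⁷)(1.43×10⁵)² + (1.602×10⁻¹⁹)(606)(0.125) ≈ 6.789×10⁻¹⁷ J + 1.214×10⁻¹⁷ J ≈ 8.003×10⁻¹⁷ J.
v_f = √(2·8.003×10⁻¹⁷/6.64×10⁻²⁷) ≈ 1.55×10⁵ m/s.

v_f ≈ 1.55×10⁵ m/s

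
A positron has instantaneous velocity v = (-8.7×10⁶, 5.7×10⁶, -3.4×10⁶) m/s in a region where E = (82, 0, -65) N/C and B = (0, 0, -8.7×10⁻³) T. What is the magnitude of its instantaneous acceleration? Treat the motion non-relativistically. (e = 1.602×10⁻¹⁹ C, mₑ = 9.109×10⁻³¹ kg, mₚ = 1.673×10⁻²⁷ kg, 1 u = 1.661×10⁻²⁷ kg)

|a| ≈ 1.59×10¹⁶ m/s²

v×B = (-4.96×10⁴, -7.57×10⁴, 0) N/C.
E + v×B = (-4.95×10⁴, -7.57×10⁴, -65.0) N/C.
F = q(E + v×B) = (1.602×10⁻¹⁹ C)·(-4.95×10⁴, -7.57×10⁴, -65.0) = (-7.93×10⁻¹⁵, -1.21×10⁻¹⁴, -1.04×10⁻¹⁷) N.
|a| = |F|/m = 1.449×10⁻¹⁴/9.109×10⁻³¹ ≈ 1.59×10¹⁶ m/s².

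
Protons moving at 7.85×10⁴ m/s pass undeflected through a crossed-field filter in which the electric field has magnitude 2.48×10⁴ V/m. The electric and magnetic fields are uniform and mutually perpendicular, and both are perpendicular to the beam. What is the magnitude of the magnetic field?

Balance of forces in the selector: qE = qvB ⇒ B = E/v.
B = 2.48×10⁴/7.85×10⁴ = 0.316 T.

B = 0.316 T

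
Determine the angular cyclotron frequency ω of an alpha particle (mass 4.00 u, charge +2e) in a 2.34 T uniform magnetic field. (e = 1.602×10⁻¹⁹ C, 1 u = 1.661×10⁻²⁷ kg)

ω ≈ 1.13×10⁸ rad/s

ω = |q|B/m.
ω = (3.204×10⁻¹⁹)(2.34)/6.644×10⁻²⁷ ≈ 1.13×10⁸ rad/s.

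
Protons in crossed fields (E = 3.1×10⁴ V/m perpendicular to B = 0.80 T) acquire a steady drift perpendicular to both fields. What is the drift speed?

In crossed fields the guiding centre drifts at v_d = |E×B|/B² = E/B, independent of charge and mass.
v_d = 3.1×10⁴/0.80 = 3.9×10⁴ m/s.

v_d ≈ 3.9×10⁴ m/s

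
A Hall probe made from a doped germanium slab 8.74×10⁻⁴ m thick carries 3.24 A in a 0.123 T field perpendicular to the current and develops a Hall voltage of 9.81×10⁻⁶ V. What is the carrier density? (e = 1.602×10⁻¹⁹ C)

From V_H = IB/(n e t), n = IB/(V_H e t).
n = (3.24)(0.123)/((9.81×10⁻⁶)(1.602×10⁻¹⁹)(8.74×10⁻⁴)) ≈ 2.90×10²⁶ m⁻³.

n ≈ 2.90×10²⁶ m⁻³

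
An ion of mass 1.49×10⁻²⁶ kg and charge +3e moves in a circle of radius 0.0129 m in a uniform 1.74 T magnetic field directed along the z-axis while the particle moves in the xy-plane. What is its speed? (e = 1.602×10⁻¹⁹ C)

From |q|vB = mv²/r, v = |q|Br/m.
v = (4.806×10⁻¹⁹)(1.74)(0.0129)/1.49×10⁻²⁶ ≈ 7.24×10⁵ m/s.

v ≈ 7.24×10⁵ m/s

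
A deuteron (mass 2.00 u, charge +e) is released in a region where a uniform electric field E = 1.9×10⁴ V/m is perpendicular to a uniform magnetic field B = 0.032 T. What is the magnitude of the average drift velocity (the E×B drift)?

In crossed fields the guiding centre drifts at v_d = |E×B|/B² = E/B, independent of charge and mass.
v_d = 1.9×10⁴/0.032 = 5.9×10⁵ m/s.

v_d ≈ 5.9×10⁵ m/s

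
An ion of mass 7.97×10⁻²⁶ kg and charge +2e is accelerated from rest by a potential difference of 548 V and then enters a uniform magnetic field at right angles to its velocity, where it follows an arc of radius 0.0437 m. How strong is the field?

B ≈ 0.378 T

v = √(2|q|V/m) = √(2·3.204×10⁻¹⁹·548/7.97×10⁻²⁶) ≈ 6.638×10⁴ m/s.
B = mv/(|q|r) = (7.97×10⁻²⁶)(6.638×10⁴)/((3.204×10⁻¹⁹)(0.0437)) ≈ 0.378 T.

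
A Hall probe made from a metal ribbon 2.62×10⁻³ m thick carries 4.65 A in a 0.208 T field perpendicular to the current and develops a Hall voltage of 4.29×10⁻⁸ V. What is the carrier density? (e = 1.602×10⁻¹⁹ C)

From V_H = IB/(n e t), n = IB/(V_H e t).
n = (4.65)(0.208)/((4.29×10⁻⁸)(1.602×10⁻¹⁹)(2.62×10⁻³)) ≈ 5.37×10²⁸ m⁻³.

n ≈ 5.37×10²⁸ m⁻³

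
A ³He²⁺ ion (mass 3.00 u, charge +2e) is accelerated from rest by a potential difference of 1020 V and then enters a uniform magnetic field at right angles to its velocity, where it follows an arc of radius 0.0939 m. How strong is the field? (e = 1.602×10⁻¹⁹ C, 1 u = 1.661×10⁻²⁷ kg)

B ≈ 0.0600 T

v = √(2|q|V/m) = √(2·3.204×10⁻¹⁹·1020/4.983×10⁻²⁷) ≈ 3.622×10⁵ m/s.
B = mv/(|q|r) = (4.983×10⁻²⁷)(3.622×10⁵)/((3.204×10⁻¹⁹)(0.0939)) ≈ 0.0600 T.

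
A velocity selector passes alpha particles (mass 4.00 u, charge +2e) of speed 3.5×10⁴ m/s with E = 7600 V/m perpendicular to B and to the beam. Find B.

Balance of forces in the selector: qE = qvB ⇒ B = E/v.
B = 7600/3.5×10⁴ = 0.22 T.

B = 0.22 T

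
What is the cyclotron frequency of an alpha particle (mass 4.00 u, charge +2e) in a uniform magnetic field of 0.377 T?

f = |q|B/(2πm).
f = (3.204×10⁻¹⁹)(0.377)/(2π·6.644×10⁻²⁷) ≈ 2.89×10⁶ Hz.

f ≈ 2.89×10⁶ Hz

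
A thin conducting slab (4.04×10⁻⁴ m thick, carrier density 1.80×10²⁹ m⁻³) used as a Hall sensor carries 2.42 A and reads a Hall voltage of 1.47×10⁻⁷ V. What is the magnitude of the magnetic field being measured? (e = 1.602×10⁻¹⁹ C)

From V_H = IB/(n e t), B = V_H n e t / I.
B = (1.47×10⁻⁷)(1.80×10²⁹)(1.602×10⁻¹⁹)(4.04×10⁻⁴)/2.42 ≈ 0.708 T.

B ≈ 0.708 T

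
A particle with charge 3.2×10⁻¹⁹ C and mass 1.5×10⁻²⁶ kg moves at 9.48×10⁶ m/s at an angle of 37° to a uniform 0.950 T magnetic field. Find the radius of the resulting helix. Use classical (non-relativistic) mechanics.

v⊥ = v sinθ = 9.48×10⁶·sin37° ≈ 5.705×10⁶ m/s.
r = m v⊥/(|q|B) = (1.5×10⁻²⁶)(5.705×10⁶)/((3.2×10⁻¹⁹)(0.950)) ≈ 0.282 m.

r ≈ 0.282 m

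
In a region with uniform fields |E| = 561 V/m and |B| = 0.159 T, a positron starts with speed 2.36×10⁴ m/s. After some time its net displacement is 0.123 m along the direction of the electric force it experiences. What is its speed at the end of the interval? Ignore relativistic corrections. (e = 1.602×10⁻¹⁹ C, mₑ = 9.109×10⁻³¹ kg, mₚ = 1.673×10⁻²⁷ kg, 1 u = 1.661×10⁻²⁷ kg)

v_f ≈ 4.93×10⁶ m/s

B does no work; ΔKE = |q|E d.
½mv_f² = ½mv₀² + |q|Ed = ½(9.109×10⁻³¹)(2.36×10⁴)² + (1.602×10⁻¹⁹)(561)(0.123) ≈ 2.537×10⁻²² J + 1.105×10⁻¹⁷ J ≈ 1.105×10⁻¹⁷ J.
v_f = √(2·1.105×10⁻¹⁷/9.109×10⁻³¹) ≈ 4.93×10⁶ m/s.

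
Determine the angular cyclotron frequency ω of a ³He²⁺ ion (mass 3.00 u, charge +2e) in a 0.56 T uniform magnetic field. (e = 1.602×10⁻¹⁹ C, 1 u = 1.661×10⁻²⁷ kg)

ω ≈ 3.6×10⁷ rad/s

ω = |q|B/m.
ω = (3.204×10⁻¹⁹)(0.56)/4.983×10⁻²⁷ ≈ 3.6×10⁷ rad/s.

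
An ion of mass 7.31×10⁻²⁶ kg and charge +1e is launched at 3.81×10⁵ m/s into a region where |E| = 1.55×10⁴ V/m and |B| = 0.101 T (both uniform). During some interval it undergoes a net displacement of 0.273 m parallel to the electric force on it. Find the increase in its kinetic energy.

The magnetic force is always ⟂ v and does no work; only the electric force changes KE.
ΔKE = F_E · d = |q|E d = (1.602×10⁻¹⁹)(1.55×10⁴)(0.273) ≈ 6.78×10⁻¹⁶ J.

ΔKE ≈ 6.78×10⁻¹⁶ J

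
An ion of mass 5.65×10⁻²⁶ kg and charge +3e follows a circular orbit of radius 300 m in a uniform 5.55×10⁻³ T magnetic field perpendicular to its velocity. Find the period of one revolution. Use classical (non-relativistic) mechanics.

T ≈ 1.33×10⁻⁴ s

The cyclotron period depends only on m, q, B: T = 2πm/(|q|B).
T = 2π(5.65×10⁻²⁶)/((4.806×10⁻¹⁹)(5.55×10⁻³)) ≈ 1.33×10⁻⁴ s.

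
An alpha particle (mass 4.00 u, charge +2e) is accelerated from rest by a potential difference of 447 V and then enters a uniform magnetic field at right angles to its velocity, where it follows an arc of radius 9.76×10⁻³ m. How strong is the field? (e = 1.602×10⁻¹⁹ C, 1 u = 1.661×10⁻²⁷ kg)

v = √(2|q|V/m) = √(2·3.204×10⁻¹⁹·447/6.644×10⁻²⁷) ≈ 2.076×10⁵ m/s.
B = mv/(|q|r) = (6.644×10⁻²⁷)(2.076×10⁵)/((3.204×10⁻¹⁹)(9.76×10⁻³)) ≈ 0.441 T.

B ≈ 0.441 T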